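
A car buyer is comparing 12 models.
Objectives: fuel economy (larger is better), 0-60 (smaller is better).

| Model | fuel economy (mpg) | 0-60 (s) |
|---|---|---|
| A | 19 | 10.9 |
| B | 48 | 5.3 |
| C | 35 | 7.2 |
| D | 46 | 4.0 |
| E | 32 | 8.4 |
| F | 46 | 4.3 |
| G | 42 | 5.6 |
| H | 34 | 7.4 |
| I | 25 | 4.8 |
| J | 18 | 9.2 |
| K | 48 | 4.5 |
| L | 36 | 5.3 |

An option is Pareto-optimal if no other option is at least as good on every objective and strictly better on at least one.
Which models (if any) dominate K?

none

A: worse on fuel economy (19 vs 48).
B: worse on 0-60 (5.3 vs 4.5).
C: worse on fuel economy (35 vs 48).
D: worse on fuel economy (46 vs 48).
E: worse on fuel economy (32 vs 48).
F: worse on fuel economy (46 vs 48).
G: worse on fuel economy (42 vs 48).
H: worse on fuel economy (34 vs 48).
I: worse on fuel economy (25 vs 48).
J: worse on fuel economy (18 vs 48).
L: worse on fuel economy (36 vs 48).
No option dominates K.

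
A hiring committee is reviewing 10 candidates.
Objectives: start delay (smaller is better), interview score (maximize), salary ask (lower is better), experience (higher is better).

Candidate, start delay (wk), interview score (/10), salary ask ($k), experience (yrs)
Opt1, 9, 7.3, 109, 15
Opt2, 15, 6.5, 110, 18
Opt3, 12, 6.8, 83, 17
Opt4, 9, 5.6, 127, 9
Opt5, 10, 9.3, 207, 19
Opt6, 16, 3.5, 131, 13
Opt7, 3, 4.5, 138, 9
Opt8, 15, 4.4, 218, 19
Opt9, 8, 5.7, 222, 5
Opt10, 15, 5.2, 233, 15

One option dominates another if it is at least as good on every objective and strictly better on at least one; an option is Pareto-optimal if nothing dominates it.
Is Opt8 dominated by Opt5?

Yes

Opt5 vs Opt8: start delay 10≤15, interview score 9.3≥4.4, salary ask 207≤218, experience 19≥19 — Opt5 is at least as good on every objective with at least one strict improvement.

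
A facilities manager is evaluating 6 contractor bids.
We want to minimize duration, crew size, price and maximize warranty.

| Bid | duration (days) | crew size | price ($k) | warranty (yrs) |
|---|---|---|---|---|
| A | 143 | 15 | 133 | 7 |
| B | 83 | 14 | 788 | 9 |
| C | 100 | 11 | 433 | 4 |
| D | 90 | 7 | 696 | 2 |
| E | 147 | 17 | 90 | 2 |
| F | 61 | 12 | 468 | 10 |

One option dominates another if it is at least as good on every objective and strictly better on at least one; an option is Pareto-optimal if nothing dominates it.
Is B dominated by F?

F vs B: duration 61≤83, crew size 12≤14, price 468≤788, warranty 10≥9 — F is at least as good on every objective with at least one strict improvement.

Yes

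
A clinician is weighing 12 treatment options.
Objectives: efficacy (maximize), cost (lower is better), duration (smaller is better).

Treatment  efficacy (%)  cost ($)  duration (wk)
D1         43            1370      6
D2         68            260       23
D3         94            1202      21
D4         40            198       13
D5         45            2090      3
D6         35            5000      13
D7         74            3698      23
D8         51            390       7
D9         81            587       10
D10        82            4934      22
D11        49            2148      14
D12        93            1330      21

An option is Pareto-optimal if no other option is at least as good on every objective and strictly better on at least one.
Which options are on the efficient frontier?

D1, D2, D3, D4, D5, D8, D9

D1: not dominated.
D2: not dominated.
D3: not dominated (best efficacy).
D4: not dominated (best cost).
D5: not dominated (best duration).
D6: dominated by D1 (efficacy 43≥35, cost 1370≤5000, duration 6≤13).
D7: dominated by D3 (efficacy 94≥74, cost 1202≤3698, duration 21≤23).
D8: not dominated.
D9: not dominated.
D10: dominated by D3 (efficacy 94≥82, cost 1202≤4934, duration 21≤22).
D11: dominated by D8 (efficacy 51≥49, cost 390≤2148, duration 7≤14).
D12: dominated by D3 (efficacy 94≥93, cost 1202≤1330, duration 21≤21).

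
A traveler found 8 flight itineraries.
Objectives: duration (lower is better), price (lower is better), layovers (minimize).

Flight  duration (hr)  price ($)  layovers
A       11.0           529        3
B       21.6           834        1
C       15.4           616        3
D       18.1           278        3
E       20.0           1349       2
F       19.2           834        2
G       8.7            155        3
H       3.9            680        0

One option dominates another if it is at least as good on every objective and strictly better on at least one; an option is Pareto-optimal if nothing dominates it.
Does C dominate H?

C vs H: C is worse on duration (15.4 vs 3.9), so it does not dominate H.

No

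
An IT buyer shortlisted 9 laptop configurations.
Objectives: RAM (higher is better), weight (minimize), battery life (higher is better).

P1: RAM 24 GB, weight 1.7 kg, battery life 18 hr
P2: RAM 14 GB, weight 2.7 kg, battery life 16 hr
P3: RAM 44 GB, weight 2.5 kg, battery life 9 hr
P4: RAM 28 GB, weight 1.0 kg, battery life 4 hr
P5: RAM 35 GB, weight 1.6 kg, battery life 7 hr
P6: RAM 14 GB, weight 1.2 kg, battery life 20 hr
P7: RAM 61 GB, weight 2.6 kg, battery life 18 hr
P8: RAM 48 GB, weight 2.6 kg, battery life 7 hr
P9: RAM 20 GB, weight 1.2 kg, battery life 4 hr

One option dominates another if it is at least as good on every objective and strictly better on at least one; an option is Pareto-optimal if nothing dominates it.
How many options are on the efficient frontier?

P1: not dominated.
P2: dominated by P1 (RAM 24≥14, weight 1.7≤2.7, battery life 18≥16).
P3: not dominated.
P4: not dominated (best weight).
P5: not dominated.
P6: not dominated (best battery life).
P7: not dominated (best RAM).
P8: dominated by P7 (RAM 61≥48, weight 2.6≤2.6, battery life 18≥7).
P9: dominated by P4 (RAM 28≥20, weight 1.0≤1.2, battery life 4≥4).
Pareto-optimal: P1, P3, P4, P5, P6, P7 → 6.

6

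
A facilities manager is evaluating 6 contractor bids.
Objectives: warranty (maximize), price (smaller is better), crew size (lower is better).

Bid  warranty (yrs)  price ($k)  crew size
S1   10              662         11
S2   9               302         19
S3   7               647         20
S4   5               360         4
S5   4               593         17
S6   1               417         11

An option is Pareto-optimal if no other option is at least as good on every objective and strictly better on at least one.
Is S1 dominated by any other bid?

S2: worse on warranty (9 vs 10).
S3: worse on warranty (7 vs 10).
S4: worse on warranty (5 vs 10).
S5: worse on warranty (4 vs 10).
S6: worse on warranty (1 vs 10).
No option is at least as good as S1 on every objective and strictly better on one.

No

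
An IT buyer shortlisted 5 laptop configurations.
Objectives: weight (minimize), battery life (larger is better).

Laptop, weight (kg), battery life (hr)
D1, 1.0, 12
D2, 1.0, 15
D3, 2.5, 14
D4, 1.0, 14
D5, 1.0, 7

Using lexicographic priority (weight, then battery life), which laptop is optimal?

First minimize weight: best is 1.0, kept {D1, D2, D4, D5}.
Then maximize battery life: best is 15, kept {D2}.

D2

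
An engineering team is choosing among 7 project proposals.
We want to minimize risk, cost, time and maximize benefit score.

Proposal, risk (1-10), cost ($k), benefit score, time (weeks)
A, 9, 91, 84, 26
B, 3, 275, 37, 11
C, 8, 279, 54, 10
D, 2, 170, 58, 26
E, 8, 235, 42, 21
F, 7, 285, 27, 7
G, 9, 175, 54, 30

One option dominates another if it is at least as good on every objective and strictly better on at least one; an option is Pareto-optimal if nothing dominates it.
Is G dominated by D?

Yes

D vs G: risk 2≤9, cost 170≤175, benefit score 58≥54, time 26≤30 — D is at least as good on every objective with at least one strict improvement.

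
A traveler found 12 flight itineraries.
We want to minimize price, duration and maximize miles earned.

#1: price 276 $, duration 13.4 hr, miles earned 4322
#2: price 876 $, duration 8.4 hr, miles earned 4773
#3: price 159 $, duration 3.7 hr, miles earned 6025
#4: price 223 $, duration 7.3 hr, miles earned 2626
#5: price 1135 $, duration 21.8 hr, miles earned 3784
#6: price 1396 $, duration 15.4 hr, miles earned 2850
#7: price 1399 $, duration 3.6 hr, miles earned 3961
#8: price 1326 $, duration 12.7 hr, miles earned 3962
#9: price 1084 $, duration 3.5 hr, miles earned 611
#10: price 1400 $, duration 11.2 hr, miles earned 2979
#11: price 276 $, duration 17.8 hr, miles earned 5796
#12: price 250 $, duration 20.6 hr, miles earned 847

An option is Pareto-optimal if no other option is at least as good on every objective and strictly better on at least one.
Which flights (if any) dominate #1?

#3: price 159≤276, duration 3.7≤13.4, miles earned 6025≥4322 — dominates #1.
Others (#2, #4, #5, #6, #7, #8, #9, #10, #11, #12) are each worse than #1 on at least one objective.

#3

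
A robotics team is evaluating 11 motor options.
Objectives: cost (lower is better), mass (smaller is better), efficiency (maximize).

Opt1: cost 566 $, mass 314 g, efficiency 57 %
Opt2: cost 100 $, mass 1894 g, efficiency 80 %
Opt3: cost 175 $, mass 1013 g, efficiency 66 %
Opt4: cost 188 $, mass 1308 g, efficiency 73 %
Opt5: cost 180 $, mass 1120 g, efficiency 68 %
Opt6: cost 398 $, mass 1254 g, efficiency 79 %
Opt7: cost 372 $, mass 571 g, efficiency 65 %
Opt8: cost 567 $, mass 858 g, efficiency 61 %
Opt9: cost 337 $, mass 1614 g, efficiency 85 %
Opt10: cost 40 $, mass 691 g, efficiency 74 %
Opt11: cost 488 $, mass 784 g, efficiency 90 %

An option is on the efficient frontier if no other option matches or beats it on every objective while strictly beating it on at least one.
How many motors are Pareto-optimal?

Opt1: not dominated (best mass).
Opt2: not dominated.
Opt3: dominated by Opt10 (cost 40≤175, mass 691≤1013, efficiency 74≥66).
Opt4: dominated by Opt10 (cost 40≤188, mass 691≤1308, efficiency 74≥73).
Opt5: dominated by Opt10 (cost 40≤180, mass 691≤1120, efficiency 74≥68).
Opt6: not dominated.
Opt7: not dominated.
Opt8: dominated by Opt7 (cost 372≤567, mass 571≤858, efficiency 65≥61).
Opt9: not dominated.
Opt10: not dominated (best cost).
Opt11: not dominated (best efficiency).
Pareto-optimal: Opt1, Opt2, Opt6, Opt7, Opt9, Opt10, Opt11 → 7.

7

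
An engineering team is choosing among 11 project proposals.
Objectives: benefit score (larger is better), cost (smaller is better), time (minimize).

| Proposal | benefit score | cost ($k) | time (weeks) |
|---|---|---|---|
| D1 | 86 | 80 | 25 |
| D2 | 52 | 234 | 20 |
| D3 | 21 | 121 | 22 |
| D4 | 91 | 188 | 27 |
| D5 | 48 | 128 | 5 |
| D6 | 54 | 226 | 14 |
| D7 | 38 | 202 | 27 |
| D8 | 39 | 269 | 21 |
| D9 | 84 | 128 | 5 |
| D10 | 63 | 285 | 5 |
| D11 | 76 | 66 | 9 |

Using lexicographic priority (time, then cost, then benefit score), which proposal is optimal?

D9

First minimize time: best is 5, kept {D5, D9, D10}.
Then minimize cost: best is 128, kept {D5, D9}.
Then maximize benefit score: best is 84, kept {D9}.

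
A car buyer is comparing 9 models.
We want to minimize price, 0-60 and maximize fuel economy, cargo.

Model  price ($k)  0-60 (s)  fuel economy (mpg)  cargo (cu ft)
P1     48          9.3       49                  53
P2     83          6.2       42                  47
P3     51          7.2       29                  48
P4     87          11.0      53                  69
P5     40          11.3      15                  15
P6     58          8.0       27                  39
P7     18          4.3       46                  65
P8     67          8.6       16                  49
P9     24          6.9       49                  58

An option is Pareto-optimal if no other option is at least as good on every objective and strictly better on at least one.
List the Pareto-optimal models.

P1: dominated by P9 (price 24≤48, 0-60 6.9≤9.3, fuel economy 49≥49, cargo 58≥53).
P2: dominated by P7 (price 18≤83, 0-60 4.3≤6.2, fuel economy 46≥42, cargo 65≥47).
P3: dominated by P7 (price 18≤51, 0-60 4.3≤7.2, fuel economy 46≥29, cargo 65≥48).
P4: not dominated (best fuel economy).
P5: dominated by P7 (price 18≤40, 0-60 4.3≤11.3, fuel economy 46≥15, cargo 65≥15).
P6: dominated by P3 (price 51≤58, 0-60 7.2≤8.0, fuel economy 29≥27, cargo 48≥39).
P7: not dominated (best price).
P8: dominated by P7 (price 18≤67, 0-60 4.3≤8.6, fuel economy 46≥16, cargo 65≥49).
P9: not dominated.

P4, P7, P9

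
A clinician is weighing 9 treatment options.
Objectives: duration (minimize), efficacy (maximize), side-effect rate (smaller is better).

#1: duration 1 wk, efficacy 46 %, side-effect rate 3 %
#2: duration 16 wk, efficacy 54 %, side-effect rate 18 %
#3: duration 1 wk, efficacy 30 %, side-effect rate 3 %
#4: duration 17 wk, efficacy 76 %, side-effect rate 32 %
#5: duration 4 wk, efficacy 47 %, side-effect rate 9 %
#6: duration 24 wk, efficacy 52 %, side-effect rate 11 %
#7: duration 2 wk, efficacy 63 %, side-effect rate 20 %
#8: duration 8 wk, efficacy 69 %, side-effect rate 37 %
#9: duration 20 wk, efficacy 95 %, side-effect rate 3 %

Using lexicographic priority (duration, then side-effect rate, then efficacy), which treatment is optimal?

First minimize duration: best is 1, kept {#1, #3}.
Then minimize side-effect rate: best is 3, kept {#1, #3}.
Then maximize efficacy: best is 46, kept {#1}.

#1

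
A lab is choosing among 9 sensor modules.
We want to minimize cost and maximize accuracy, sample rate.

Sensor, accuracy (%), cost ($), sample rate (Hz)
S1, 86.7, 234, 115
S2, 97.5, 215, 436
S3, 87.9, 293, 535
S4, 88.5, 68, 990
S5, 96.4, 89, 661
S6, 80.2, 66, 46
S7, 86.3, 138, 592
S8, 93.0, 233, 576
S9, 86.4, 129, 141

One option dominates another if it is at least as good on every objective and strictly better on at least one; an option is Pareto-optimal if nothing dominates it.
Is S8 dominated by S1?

S1 vs S8: S1 is worse on accuracy (86.7 vs 93.0), so it does not dominate S8.

No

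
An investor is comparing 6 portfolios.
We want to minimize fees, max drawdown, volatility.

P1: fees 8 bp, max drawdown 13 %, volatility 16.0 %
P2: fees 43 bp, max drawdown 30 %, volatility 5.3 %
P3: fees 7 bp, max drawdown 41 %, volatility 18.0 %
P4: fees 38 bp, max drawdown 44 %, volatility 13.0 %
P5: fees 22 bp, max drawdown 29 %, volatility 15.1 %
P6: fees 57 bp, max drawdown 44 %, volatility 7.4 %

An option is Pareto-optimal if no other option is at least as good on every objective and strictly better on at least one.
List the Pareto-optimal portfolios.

P1, P2, P3, P4, P5

P1: not dominated (best max drawdown).
P2: not dominated (best volatility).
P3: not dominated (best fees).
P4: not dominated.
P5: not dominated.
P6: dominated by P2 (fees 43≤57, max drawdown 30≤44, volatility 5.3≤7.4).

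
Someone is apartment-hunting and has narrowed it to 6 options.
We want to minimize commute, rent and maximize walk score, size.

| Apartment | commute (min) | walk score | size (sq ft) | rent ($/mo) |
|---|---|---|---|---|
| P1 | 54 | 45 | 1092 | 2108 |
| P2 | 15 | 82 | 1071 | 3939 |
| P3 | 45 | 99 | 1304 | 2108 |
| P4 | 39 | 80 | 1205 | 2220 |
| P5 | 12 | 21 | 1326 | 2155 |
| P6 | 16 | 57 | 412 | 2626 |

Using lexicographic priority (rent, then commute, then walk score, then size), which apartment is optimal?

First minimize rent: best is 2108, kept {P1, P3}.
Then minimize commute: best is 45, kept {P3}.

P3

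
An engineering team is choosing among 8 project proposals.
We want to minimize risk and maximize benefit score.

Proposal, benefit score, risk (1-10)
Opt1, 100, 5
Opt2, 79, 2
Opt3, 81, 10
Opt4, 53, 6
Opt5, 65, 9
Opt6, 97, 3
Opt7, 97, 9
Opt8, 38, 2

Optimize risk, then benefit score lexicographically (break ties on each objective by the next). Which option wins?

First minimize risk: best is 2, kept {Opt2, Opt8}.
Then maximize benefit score: best is 79, kept {Opt2}.

Opt2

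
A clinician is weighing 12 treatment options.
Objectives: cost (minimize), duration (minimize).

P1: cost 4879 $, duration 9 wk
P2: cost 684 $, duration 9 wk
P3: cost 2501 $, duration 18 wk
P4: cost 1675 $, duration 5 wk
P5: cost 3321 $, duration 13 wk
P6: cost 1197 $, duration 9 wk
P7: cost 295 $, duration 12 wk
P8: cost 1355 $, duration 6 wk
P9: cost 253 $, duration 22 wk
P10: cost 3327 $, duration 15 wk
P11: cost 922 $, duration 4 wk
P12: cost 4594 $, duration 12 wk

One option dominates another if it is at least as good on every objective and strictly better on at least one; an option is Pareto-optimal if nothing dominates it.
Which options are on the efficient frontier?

P1: dominated by P2 (cost 684≤4879, duration 9≤9).
P2: not dominated.
P3: dominated by P2 (cost 684≤2501, duration 9≤18).
P4: dominated by P11 (cost 922≤1675, duration 4≤5).
P5: dominated by P2 (cost 684≤3321, duration 9≤13).
P6: dominated by P2 (cost 684≤1197, duration 9≤9).
P7: not dominated.
P8: dominated by P11 (cost 922≤1355, duration 4≤6).
P9: not dominated (best cost).
P10: dominated by P2 (cost 684≤3327, duration 9≤15).
P11: not dominated (best duration).
P12: dominated by P2 (cost 684≤4594, duration 9≤12).

P2, P7, P9, P11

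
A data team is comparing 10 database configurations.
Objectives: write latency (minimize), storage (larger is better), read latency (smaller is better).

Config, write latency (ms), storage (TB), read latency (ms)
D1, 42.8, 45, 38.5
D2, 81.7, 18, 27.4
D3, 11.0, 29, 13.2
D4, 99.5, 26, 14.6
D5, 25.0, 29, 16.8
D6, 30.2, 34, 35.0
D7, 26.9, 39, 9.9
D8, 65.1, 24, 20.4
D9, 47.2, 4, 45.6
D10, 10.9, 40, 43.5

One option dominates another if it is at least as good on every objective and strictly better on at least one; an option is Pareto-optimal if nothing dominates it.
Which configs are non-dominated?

D1, D3, D7, D10

D1: not dominated (best storage).
D2: dominated by D3 (write latency 11.0≤81.7, storage 29≥18, read latency 13.2≤27.4).
D3: not dominated.
D4: dominated by D3 (write latency 11.0≤99.5, storage 29≥26, read latency 13.2≤14.6).
D5: dominated by D3 (write latency 11.0≤25.0, storage 29≥29, read latency 13.2≤16.8).
D6: dominated by D7 (write latency 26.9≤30.2, storage 39≥34, read latency 9.9≤35.0).
D7: not dominated (best read latency).
D8: dominated by D3 (write latency 11.0≤65.1, storage 29≥24, read latency 13.2≤20.4).
D9: dominated by D1 (write latency 42.8≤47.2, storage 45≥4, read latency 38.5≤45.6).
D10: not dominated (best write latency).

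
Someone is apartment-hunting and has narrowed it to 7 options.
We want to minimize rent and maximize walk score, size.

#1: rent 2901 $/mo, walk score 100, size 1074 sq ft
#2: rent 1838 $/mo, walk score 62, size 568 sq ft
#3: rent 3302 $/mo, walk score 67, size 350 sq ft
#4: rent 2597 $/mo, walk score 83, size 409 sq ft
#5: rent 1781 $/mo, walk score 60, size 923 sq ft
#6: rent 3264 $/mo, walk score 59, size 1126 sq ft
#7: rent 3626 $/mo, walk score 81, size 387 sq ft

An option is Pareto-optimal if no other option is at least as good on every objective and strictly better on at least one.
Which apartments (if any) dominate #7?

#1, #4

#1: rent 2901≤3626, walk score 100≥81, size 1074≥387 — dominates #7.
#4: rent 2597≤3626, walk score 83≥81, size 409≥387 — dominates #7.
Others (#2, #3, #5, #6) are each worse than #7 on at least one objective.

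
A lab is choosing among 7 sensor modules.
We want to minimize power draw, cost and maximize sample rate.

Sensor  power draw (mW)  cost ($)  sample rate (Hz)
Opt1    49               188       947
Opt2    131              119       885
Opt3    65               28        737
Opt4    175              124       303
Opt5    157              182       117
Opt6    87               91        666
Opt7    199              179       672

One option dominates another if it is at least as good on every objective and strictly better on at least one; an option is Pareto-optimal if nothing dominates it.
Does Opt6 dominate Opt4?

Yes

Opt6 vs Opt4: power draw 87≤175, cost 91≤124, sample rate 666≥303 — Opt6 is at least as good on every objective with at least one strict improvement.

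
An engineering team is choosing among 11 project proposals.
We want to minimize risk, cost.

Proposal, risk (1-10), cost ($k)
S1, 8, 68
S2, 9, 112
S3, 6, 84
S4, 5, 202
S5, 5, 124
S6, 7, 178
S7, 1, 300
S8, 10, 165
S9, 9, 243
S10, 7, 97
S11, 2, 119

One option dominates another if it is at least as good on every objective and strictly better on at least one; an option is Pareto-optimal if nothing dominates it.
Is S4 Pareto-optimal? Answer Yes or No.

S5 vs S4: risk 5≤5, cost 124≤202 — S5 is at least as good on every objective and strictly better on at least one, so S5 dominates S4.

No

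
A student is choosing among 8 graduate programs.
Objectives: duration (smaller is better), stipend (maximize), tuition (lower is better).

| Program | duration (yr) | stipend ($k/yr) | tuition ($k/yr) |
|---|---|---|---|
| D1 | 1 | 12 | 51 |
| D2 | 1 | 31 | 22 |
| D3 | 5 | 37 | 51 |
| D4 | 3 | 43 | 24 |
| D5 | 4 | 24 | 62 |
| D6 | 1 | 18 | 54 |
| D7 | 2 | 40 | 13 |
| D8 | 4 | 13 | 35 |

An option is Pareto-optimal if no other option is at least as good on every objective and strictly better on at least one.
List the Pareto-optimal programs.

D1: dominated by D2 (duration 1≤1, stipend 31≥12, tuition 22≤51).
D2: not dominated.
D3: dominated by D4 (duration 3≤5, stipend 43≥37, tuition 24≤51).
D4: not dominated (best stipend).
D5: dominated by D2 (duration 1≤4, stipend 31≥24, tuition 22≤62).
D6: dominated by D2 (duration 1≤1, stipend 31≥18, tuition 22≤54).
D7: not dominated (best tuition).
D8: dominated by D2 (duration 1≤4, stipend 31≥13, tuition 22≤35).

D2, D4, D7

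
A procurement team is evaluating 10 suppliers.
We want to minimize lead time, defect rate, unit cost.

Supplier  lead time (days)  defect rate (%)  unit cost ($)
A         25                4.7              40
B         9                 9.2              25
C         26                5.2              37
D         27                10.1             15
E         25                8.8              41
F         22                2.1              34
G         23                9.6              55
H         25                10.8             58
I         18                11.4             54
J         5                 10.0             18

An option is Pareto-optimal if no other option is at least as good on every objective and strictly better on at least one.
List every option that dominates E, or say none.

A: lead time 25≤25, defect rate 4.7≤8.8, unit cost 40≤41 — dominates E.
F: lead time 22≤25, defect rate 2.1≤8.8, unit cost 34≤41 — dominates E.
Others (B, C, D, G, H, I, J) are each worse than E on at least one objective.

A, F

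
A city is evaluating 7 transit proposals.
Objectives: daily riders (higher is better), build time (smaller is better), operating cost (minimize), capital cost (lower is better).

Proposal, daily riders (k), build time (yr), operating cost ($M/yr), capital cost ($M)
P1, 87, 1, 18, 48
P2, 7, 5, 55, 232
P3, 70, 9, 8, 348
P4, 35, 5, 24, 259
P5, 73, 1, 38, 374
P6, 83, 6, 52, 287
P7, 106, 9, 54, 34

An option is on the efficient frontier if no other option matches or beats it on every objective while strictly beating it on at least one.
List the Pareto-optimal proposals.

P1, P3, P7

P1: not dominated.
P2: dominated by P1 (daily riders 87≥7, build time 1≤5, operating cost 18≤55, capital cost 48≤232).
P3: not dominated (best operating cost).
P4: dominated by P1 (daily riders 87≥35, build time 1≤5, operating cost 18≤24, capital cost 48≤259).
P5: dominated by P1 (daily riders 87≥73, build time 1≤1, operating cost 18≤38, capital cost 48≤374).
P6: dominated by P1 (daily riders 87≥83, build time 1≤6, operating cost 18≤52, capital cost 48≤287).
P7: not dominated (best daily riders).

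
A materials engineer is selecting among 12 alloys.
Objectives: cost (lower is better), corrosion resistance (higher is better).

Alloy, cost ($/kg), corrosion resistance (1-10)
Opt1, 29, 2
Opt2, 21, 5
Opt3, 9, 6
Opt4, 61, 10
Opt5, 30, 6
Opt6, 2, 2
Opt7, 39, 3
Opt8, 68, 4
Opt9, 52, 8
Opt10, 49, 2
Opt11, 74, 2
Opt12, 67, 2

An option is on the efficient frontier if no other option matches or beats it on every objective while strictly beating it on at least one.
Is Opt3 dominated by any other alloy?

No

Opt1: worse on cost (29 vs 9).
Opt2: worse on cost (21 vs 9).
Opt4: worse on cost (61 vs 9).
Opt5: worse on cost (30 vs 9).
Opt6: worse on corrosion resistance (2 vs 6).
Opt7: worse on cost (39 vs 9).
Opt8: worse on cost (68 vs 9).
Opt9: worse on cost (52 vs 9).
Opt10: worse on cost (49 vs 9).
Opt11: worse on cost (74 vs 9).
Opt12: worse on cost (67 vs 9).
No option is at least as good as Opt3 on every objective and strictly better on one.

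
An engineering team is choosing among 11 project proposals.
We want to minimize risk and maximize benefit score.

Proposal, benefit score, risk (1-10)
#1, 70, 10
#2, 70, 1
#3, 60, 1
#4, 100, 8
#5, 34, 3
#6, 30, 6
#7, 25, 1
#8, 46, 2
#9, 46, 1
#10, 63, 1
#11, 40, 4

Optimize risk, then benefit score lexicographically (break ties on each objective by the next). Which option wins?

#2

First minimize risk: best is 1, kept {#2, #3, #7, #9, #10}.
Then maximize benefit score: best is 70, kept {#2}.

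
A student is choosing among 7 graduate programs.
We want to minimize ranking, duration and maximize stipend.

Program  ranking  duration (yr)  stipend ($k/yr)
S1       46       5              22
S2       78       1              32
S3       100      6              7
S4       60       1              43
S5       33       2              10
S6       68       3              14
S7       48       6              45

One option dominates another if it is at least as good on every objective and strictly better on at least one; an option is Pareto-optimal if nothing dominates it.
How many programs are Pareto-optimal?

S1: not dominated.
S2: dominated by S4 (ranking 60≤78, duration 1≤1, stipend 43≥32).
S3: dominated by S1 (ranking 46≤100, duration 5≤6, stipend 22≥7).
S4: not dominated.
S5: not dominated (best ranking).
S6: dominated by S4 (ranking 60≤68, duration 1≤3, stipend 43≥14).
S7: not dominated (best stipend).
Pareto-optimal: S1, S4, S5, S7 → 4.

4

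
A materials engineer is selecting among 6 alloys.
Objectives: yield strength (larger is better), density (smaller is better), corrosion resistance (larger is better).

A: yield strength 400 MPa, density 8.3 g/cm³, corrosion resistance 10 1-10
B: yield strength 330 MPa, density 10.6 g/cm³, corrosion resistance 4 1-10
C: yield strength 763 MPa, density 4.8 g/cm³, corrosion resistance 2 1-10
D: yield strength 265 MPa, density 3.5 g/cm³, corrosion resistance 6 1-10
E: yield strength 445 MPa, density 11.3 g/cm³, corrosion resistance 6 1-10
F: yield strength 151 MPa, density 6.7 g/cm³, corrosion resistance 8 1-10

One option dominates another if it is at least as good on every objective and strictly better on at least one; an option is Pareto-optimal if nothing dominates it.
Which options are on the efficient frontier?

A: not dominated (best corrosion resistance).
B: dominated by A (yield strength 400≥330, density 8.3≤10.6, corrosion resistance 10≥4).
C: not dominated (best yield strength).
D: not dominated (best density).
E: not dominated.
F: not dominated.

A, C, D, E, F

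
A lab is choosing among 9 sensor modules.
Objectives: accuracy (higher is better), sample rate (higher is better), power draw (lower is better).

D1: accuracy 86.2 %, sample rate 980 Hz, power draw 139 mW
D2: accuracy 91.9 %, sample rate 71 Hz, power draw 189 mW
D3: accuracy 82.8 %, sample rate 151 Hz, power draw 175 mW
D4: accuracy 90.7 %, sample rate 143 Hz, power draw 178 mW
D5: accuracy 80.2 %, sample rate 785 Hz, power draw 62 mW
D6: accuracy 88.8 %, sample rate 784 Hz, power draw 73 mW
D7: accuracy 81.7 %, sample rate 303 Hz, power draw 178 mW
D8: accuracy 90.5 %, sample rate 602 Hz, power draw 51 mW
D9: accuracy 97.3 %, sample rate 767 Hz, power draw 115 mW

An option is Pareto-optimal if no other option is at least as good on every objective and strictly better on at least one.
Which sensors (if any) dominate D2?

D9: accuracy 97.3≥91.9, sample rate 767≥71, power draw 115≤189 — dominates D2.
Others (D1, D3, D4, D5, D6, D7, D8) are each worse than D2 on at least one objective.

D9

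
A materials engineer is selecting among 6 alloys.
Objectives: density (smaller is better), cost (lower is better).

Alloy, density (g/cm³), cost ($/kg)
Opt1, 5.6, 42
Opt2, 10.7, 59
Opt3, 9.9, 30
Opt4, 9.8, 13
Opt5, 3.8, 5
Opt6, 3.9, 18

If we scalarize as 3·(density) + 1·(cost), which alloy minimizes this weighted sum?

Opt5

Opt1: 3·5.6 + 1·42 = 58.8
Opt2: 3·10.7 + 1·59 = 91.1
Opt3: 3·9.9 + 1·30 = 59.7
Opt4: 3·9.8 + 1·13 = 42.4
Opt5: 3·3.8 + 1·5 = 16.4
Opt6: 3·3.9 + 1·18 = 29.7
Lowest: Opt5 at 16.4.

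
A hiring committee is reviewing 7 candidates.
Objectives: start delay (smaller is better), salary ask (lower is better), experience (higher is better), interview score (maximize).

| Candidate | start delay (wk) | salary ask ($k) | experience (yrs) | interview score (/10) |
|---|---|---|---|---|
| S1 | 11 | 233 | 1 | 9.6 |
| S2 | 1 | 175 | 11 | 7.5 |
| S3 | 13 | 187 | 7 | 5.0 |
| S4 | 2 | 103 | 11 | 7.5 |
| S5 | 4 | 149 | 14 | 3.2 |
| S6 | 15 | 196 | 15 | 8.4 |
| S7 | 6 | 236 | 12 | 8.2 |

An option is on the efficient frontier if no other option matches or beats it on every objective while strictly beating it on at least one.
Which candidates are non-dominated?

S1, S2, S4, S5, S6, S7

S1: not dominated (best interview score).
S2: not dominated (best start delay).
S3: dominated by S2 (start delay 1≤13, salary ask 175≤187, experience 11≥7, interview score 7.5≥5.0).
S4: not dominated (best salary ask).
S5: not dominated.
S6: not dominated (best experience).
S7: not dominated.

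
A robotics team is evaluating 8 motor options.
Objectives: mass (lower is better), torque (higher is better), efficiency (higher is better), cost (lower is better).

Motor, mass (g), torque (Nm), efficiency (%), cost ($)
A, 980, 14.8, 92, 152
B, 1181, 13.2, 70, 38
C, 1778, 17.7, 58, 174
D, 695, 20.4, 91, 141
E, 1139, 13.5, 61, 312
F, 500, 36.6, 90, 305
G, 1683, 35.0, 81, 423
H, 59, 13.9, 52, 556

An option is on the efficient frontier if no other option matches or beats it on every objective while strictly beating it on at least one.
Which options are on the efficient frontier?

A, B, D, F, H

A: not dominated (best efficiency).
B: not dominated (best cost).
C: dominated by D (mass 695≤1778, torque 20.4≥17.7, efficiency 91≥58, cost 141≤174).
D: not dominated.
E: dominated by A (mass 980≤1139, torque 14.8≥13.5, efficiency 92≥61, cost 152≤312).
F: not dominated (best torque).
G: dominated by F (mass 500≤1683, torque 36.6≥35.0, efficiency 90≥81, cost 305≤423).
H: not dominated (best mass).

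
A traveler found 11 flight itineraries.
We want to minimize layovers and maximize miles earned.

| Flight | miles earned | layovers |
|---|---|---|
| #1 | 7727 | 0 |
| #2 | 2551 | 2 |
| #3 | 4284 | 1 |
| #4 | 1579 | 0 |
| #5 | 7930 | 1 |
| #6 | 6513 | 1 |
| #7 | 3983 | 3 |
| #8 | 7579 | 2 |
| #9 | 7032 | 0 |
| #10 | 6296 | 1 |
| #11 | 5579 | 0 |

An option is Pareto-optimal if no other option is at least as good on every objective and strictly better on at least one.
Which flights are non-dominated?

#1, #5

#1: not dominated.
#2: dominated by #1 (miles earned 7727≥2551, layovers 0≤2).
#3: dominated by #1 (miles earned 7727≥4284, layovers 0≤1).
#4: dominated by #1 (miles earned 7727≥1579, layovers 0≤0).
#5: not dominated (best miles earned).
#6: dominated by #1 (miles earned 7727≥6513, layovers 0≤1).
#7: dominated by #1 (miles earned 7727≥3983, layovers 0≤3).
#8: dominated by #1 (miles earned 7727≥7579, layovers 0≤2).
#9: dominated by #1 (miles earned 7727≥7032, layovers 0≤0).
#10: dominated by #1 (miles earned 7727≥6296, layovers 0≤1).
#11: dominated by #1 (miles earned 7727≥5579, layovers 0≤0).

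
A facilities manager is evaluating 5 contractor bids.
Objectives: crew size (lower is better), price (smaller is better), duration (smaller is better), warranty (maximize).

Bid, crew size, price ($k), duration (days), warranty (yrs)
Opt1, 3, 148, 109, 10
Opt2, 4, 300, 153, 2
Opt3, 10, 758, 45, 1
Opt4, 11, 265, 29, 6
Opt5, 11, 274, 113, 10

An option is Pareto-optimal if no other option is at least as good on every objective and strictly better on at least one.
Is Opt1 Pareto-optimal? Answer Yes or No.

Opt2: worse on crew size (4 vs 3).
Opt3: worse on crew size (10 vs 3).
Opt4: worse on crew size (11 vs 3).
Opt5: worse on crew size (11 vs 3).
No option is at least as good as Opt1 on every objective and strictly better on one.

Yes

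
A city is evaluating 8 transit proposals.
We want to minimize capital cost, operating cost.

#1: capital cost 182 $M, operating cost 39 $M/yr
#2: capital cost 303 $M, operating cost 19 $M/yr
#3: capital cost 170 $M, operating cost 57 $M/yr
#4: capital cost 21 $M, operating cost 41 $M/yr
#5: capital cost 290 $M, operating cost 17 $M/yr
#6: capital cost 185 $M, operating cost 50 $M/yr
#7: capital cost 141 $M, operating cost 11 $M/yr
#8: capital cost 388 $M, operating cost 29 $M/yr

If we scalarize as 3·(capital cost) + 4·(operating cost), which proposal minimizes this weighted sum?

#1: 3·182 + 4·39 = 702
#2: 3·303 + 4·19 = 985
#3: 3·170 + 4·57 = 738
#4: 3·21 + 4·41 = 227
#5: 3·290 + 4·17 = 938
#6: 3·185 + 4·50 = 755
#7: 3·141 + 4·11 = 467
#8: 3·388 + 4·29 = 1280
Lowest: #4 at 227.

#4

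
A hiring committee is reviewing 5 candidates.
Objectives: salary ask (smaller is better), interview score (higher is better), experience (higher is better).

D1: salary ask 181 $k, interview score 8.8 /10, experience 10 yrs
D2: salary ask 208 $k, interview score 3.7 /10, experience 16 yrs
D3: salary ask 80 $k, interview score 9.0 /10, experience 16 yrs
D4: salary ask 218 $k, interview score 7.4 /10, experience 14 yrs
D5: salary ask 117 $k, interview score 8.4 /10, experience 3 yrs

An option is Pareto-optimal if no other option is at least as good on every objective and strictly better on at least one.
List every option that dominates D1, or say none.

D3: salary ask 80≤181, interview score 9.0≥8.8, experience 16≥10 — dominates D1.
Others (D2, D4, D5) are each worse than D1 on at least one objective.

D3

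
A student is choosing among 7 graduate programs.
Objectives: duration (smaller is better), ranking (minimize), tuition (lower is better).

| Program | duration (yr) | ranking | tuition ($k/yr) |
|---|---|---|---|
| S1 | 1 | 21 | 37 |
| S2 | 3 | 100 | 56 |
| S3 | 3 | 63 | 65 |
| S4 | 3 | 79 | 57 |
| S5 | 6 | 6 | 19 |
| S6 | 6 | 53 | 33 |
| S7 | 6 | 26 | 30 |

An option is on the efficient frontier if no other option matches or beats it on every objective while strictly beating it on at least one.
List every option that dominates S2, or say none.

S1

S1: duration 1≤3, ranking 21≤100, tuition 37≤56 — dominates S2.
Others (S3, S4, S5, S6, S7) are each worse than S2 on at least one objective.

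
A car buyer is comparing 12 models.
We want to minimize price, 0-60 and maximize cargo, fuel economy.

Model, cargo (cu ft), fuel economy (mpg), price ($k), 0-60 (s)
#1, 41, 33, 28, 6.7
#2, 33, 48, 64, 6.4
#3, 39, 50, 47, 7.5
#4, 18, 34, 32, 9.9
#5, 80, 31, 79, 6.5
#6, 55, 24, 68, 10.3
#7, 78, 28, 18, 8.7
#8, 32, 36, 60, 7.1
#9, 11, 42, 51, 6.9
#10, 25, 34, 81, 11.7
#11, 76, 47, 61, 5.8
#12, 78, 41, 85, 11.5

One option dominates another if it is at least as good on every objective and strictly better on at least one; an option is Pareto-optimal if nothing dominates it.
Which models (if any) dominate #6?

#7: cargo 78≥55, fuel economy 28≥24, price 18≤68, 0-60 8.7≤10.3 — dominates #6.
#11: cargo 76≥55, fuel economy 47≥24, price 61≤68, 0-60 5.8≤10.3 — dominates #6.
Others (#1, #2, #3, #4, #5, #8, #9, #10, #12) are each worse than #6 on at least one objective.

#7, #11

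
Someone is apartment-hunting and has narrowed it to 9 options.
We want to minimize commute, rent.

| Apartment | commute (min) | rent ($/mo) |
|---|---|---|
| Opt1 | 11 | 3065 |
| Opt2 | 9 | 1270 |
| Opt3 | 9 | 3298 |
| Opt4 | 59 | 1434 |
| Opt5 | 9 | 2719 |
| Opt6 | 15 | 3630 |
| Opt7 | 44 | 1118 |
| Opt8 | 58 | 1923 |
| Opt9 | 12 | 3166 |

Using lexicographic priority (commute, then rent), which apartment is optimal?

First minimize commute: best is 9, kept {Opt2, Opt3, Opt5}.
Then minimize rent: best is 1270, kept {Opt2}.

Opt2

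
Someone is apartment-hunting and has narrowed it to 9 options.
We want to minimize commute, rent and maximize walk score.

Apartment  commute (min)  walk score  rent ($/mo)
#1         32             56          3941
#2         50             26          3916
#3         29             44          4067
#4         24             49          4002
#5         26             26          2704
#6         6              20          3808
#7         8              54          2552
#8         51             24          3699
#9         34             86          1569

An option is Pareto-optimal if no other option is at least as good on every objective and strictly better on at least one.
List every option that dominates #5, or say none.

#7: commute 8≤26, walk score 54≥26, rent 2552≤2704 — dominates #5.
Others (#1, #2, #3, #4, #6, #8, #9) are each worse than #5 on at least one objective.

#7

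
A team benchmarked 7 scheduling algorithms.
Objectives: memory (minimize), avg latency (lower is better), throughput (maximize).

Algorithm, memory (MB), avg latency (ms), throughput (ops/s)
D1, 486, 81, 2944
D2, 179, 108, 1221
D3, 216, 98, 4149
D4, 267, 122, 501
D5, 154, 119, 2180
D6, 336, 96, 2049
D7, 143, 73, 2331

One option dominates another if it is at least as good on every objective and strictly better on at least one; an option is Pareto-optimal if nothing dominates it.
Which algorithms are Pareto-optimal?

D1: not dominated.
D2: dominated by D7 (memory 143≤179, avg latency 73≤108, throughput 2331≥1221).
D3: not dominated (best throughput).
D4: dominated by D2 (memory 179≤267, avg latency 108≤122, throughput 1221≥501).
D5: dominated by D7 (memory 143≤154, avg latency 73≤119, throughput 2331≥2180).
D6: dominated by D7 (memory 143≤336, avg latency 73≤96, throughput 2331≥2049).
D7: not dominated (best memory).

D1, D3, D7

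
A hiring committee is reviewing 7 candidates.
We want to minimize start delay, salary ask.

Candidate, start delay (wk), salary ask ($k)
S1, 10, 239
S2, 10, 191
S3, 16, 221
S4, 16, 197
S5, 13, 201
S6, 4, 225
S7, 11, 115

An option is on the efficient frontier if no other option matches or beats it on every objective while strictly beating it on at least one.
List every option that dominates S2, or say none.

S1: worse on salary ask (239 vs 191).
S3: worse on start delay (16 vs 10).
S4: worse on start delay (16 vs 10).
S5: worse on start delay (13 vs 10).
S6: worse on salary ask (225 vs 191).
S7: worse on start delay (11 vs 10).
No option dominates S2.

none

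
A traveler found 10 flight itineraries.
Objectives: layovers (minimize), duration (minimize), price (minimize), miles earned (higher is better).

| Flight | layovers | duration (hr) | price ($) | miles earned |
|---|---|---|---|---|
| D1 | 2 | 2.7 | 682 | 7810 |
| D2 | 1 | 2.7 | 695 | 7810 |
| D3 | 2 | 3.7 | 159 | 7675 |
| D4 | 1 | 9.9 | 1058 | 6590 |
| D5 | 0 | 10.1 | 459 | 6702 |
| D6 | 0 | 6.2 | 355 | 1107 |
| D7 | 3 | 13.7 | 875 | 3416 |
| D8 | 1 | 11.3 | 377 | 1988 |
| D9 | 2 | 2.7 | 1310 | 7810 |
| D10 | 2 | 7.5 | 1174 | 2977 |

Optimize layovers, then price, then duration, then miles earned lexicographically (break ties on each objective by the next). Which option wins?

First minimize layovers: best is 0, kept {D5, D6}.
Then minimize price: best is 355, kept {D6}.

D6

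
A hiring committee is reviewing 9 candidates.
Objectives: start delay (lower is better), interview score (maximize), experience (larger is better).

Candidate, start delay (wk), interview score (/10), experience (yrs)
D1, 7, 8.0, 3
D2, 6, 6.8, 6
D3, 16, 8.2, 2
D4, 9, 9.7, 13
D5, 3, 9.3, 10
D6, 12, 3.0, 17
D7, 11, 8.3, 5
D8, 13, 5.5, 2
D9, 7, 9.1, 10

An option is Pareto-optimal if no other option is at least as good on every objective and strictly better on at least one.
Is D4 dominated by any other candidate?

D1: worse on interview score (8.0 vs 9.7).
D2: worse on interview score (6.8 vs 9.7).
D3: worse on start delay (16 vs 9).
D5: worse on interview score (9.3 vs 9.7).
D6: worse on start delay (12 vs 9).
D7: worse on start delay (11 vs 9).
D8: worse on start delay (13 vs 9).
D9: worse on interview score (9.1 vs 9.7).
No option is at least as good as D4 on every objective and strictly better on one.

No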